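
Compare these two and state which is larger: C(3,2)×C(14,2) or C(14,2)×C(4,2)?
C(14,2)×C(4,2)

C(3,2)×C(14,2)=273, C(14,2)×C(4,2)=546.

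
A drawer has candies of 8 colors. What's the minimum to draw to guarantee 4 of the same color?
25
Worst case: 3 of each = 24. One more: 25.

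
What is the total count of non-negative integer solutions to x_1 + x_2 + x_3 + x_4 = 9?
220

C(9+4-1, 4-1) = 220.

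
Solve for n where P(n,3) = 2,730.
15

Solution: P(n,3) = n(n−1)(n−2) is increasing in n; n(n−1)(n−2) ≈ (n−1)^3 = 2,730 gives n ≈ 15.0. Check: P(13,3) = 1,716, P(14,3) = 2,184, P(15,3) = 2,730 ✓. So n = 15.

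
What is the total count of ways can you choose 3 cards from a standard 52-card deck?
C(52,3) = 22,100.

Answer: 22,100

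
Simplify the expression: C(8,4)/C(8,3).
5/4

Solution: C(n,k+1)/C(n,k) = (n−k)/(k+1). Here (8−3)/(3+1) = 5/4 = 5/4.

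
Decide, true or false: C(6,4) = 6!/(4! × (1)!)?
False

Explanation: The correct denominator is 4!×2!, giving C(6,4) = 15; the stated RHS is 6!/(4!×1!) = 30 ≠ 15, so the statement does not hold.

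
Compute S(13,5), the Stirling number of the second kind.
7,508,501

Explanation: Using the Stirling recurrence: S(n,k) = k·S(n-1,k) + S(n-1,k-1)
S(13,5) = 5·S(12,5) + S(12,4)
         = 5·1379400 + 611501
         = 6897000 + 611501
         = 7,508,501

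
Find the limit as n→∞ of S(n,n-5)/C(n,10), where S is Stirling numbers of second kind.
The leading term of S(n,n-5) as a polynomial in n is (9)!!·C(n,10), so the ratio → (9)!! = 945.

Answer: 945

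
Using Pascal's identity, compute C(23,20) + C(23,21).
2,024
C(23,20) + C(23,21) = C(24,21) = 2,024.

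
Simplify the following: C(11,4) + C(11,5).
792

Solution: By Pascal's identity: C(12,5) = 792.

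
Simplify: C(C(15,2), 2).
5,460

Working:
C(15,2) = 105, then C(105, 2) = 5,460.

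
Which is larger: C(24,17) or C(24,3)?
C(24,17)

Solution: C(24,17)=346,104, C(24,3)=2,024.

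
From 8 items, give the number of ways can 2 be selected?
28

Reasoning: C(8,2) = 8! / (2! × (8-2)!)
         = 8! / (2! × 6!)
         = 28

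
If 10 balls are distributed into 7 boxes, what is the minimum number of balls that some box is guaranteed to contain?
2

Pigeonhole: ⌈10/7⌉ = 2.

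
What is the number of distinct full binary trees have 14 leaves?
742,900

Explanation: Using the Catalan number formula: C_n = C(2n, n) / (n+1)
C_13 = C(26, 13) / (13+1)
     = 10400600 / 14
     = 742,900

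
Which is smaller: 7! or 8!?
7!

7!=5,040, 8!=40,320. 8! > 7!.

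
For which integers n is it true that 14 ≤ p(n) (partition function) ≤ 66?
7, 8, 9, 10, 11
Tabulating p(n) via p(n) = p(n−1) + p(n−2) − p(n−5) − p(n−7) + …: p(6)=11; p(7)=15; p(8)=22; p(9)=30; p(10)=42; p(11)=56; p(12)=77. So valid n = 7, 8, 9, 10, 11.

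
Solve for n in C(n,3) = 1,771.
23
C(n,3) = n(n−1)(n−2)/3! is increasing in n, and n(n−1)(n−2) = 3!·1,771 = 10,626 ≈ (n−1)^3 gives n ≈ 23.0. Check: C(21,3) = 1,330, C(22,3) = 1,540, C(23,3) = 1,771 ✓. So n = 23.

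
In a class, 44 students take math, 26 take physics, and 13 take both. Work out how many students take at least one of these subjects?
57

Explanation: |A∪B| = |A|+|B|-|A∩B| = 44+26-13 = 57.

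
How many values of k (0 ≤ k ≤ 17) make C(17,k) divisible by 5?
Checking C(17,k) mod 5 for k = 0..17: divisible at k = 3, 4, 8, 9, 13, 14. That's 6 values.
Final answer: 6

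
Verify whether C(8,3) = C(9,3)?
LHS = C(8,3) = 56; RHS = C(9,3) = 84. 56 ≠ 84, so the statement does not hold.
Final answer: False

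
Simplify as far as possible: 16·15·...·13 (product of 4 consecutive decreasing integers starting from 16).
This is P(16,4) = 16!/(12)! = 43,680.

Answer: 43,680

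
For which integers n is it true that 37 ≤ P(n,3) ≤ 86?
P(4,3)=24; P(5,3)=60; P(6,3)=120. So valid n = 5.
Final answer: 5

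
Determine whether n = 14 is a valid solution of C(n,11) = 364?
C(14,11) = 14·13·12·11·10·9·8·7·6·5·4/11! = 14,529,715,200/39,916,800 = 364, which equals 364.
Final answer: Yes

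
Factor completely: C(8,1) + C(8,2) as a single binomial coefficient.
C(9,2)

Reasoning: By Pascal's identity: C(8,1) + C(8,2) = C(9,2) = 36.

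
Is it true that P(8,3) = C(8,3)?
False

Explanation: P(8,3) = 336 but C(8,3) = 56; they differ by a factor of 3! = 6, so the statement does not hold.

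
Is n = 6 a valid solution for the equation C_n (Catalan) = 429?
C_6 = C(12,6)/(6+1) = 924/7 = 132, which does not equal 429.
Final answer: No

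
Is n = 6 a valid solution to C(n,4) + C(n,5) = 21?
Yes

Explanation: C(6,4) + C(6,5) = 15 + 6 = 21, which equals 21.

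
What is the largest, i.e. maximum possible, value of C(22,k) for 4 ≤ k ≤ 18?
705,432

Reasoning: C(22,k) is maximised at the centre of the row: C(22,11) = 705,432.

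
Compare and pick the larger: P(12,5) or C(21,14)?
C(21,14)

Explanation: P(12,5)=95,040, C(21,14)=116,280.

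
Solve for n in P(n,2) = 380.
20

Working:
P(n,2) = n(n−1) is increasing in n; n(n−1) ≈ (n−0.5)^2 = 380 gives n ≈ 20.0. Check: P(18,2) = 306, P(19,2) = 342, P(20,2) = 380 ✓. So n = 20.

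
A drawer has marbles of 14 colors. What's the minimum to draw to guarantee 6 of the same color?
71

Worst case: 5 of each = 70. One more: 71.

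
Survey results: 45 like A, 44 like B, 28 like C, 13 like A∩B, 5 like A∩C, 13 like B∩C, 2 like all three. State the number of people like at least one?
88
|A∪B∪C| = 45+44+28-13-5-13+2 = 88.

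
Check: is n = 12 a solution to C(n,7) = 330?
No

Reasoning: C(12,7) = 12·11·10·9·8·7·6/7! = 3,991,680/5,040 = 792, which does not equal 330.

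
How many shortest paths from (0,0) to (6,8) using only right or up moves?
Choose 6 rights from 14 moves: C(14,6) = 3,003.

Answer: 3,003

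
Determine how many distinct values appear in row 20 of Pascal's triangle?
11
Row 20 has entries C(20,0)..C(20,20); by symmetry C(20,k)=C(20,20-k), giving 11 distinct values.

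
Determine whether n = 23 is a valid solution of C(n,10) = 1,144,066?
Yes

Reasoning: C(23,10) = 23·22·21·20·19·18·17·16·15·14/10! = 4,151,586,700,800/3,628,800 = 1,144,066, which equals 1,144,066.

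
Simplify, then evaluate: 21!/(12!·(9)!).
293,930
This is C(21,12) = 293,930.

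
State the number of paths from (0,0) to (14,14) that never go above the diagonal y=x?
2,674,440

Working:
Counted by the Catalan number C_14: C_14 = C(28,14)/(14+1) = 40,116,600/15 = 2,674,440.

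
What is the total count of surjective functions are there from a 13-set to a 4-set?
60,780,720
Onto functions = 4! × S(13,4)
First compute S(13,4) via recurrence:
Using the Stirling recurrence: S(n,k) = k·S(n-1,k) + S(n-1,k-1)
S(13,4) = 4·S(12,4) + S(12,3)
         = 4·611501 + 86526
         = 2446004 + 86526
         = 2,532,530
Then: 24 × 2532530 = 60,780,720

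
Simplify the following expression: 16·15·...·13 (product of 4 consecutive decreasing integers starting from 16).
43,680

Reasoning: This is P(16,4) = 16!/(12)! = 43,680.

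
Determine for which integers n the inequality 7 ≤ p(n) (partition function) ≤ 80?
5, 6, 7, 8, 9, 10, 11, 12

Working:
Tabulating p(n) via p(n) = p(n−1) + p(n−2) − p(n−5) − p(n−7) + …: p(4)=5; p(5)=7; p(6)=11; p(7)=15; p(8)=22; p(9)=30; p(10)=42; p(11)=56; p(12)=77; p(13)=101. So valid n = 5, 6, 7, 8, 9, 10, 11, 12.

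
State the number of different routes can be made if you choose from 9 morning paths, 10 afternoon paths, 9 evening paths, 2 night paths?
1,620

Working:
By the multiplication principle: 9 × 10 × 9 × 2 = 1,620.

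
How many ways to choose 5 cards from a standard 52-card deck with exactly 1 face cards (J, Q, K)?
1,096,680
12 face cards and 40 non-face cards: C(12,1) × C(40,4) = 12 × 91,390 = 1,096,680.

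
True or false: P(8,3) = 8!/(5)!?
Permutation formula P(n,k) = n!/(n-k)!: 8!/5! = 40,320/120 = 336 = P(8,3). The statement holds.

Answer: True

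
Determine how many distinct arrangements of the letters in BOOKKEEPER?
151,200

Reasoning: Word has 10 letters (B=1, O=2, K=2, E=3, P=1, R=1). Arrangements: 10!/Π(k!) = 151,200.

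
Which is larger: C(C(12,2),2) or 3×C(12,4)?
C(C(12,2),2)

Working:
C(C(12,2),2)=2,145, 3×C(12,4)=1,485.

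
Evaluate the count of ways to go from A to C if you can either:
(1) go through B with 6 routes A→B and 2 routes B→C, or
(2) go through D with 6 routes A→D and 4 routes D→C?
36

Solution: Route via B: 6×2=12. Route via D: 6×4=24. Total: 36.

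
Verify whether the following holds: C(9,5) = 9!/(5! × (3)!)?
False
The correct denominator is 5!×4!, giving C(9,5) = 126; the stated RHS is 9!/(5!×3!) = 504 ≠ 126, so the statement does not hold.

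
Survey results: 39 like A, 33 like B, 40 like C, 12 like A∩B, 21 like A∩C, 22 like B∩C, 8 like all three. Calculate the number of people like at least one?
65

Explanation: |A∪B∪C| = 39+33+40-12-21-22+8 = 65.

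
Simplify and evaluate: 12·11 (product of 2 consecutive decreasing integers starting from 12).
132
This is P(12,2) = 12!/(10)! = 132.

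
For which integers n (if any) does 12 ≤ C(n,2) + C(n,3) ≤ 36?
5, 6

Solution: C(4,2)+C(4,3)=10; C(5,2)+C(5,3)=20; C(6,2)+C(6,3)=35; C(7,2)+C(7,3)=56. So valid n = 5, 6.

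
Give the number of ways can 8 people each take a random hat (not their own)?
Using D(n) = (n-1)[D(n-1) + D(n-2)]:
D(8) = (8-1) × [D(7) + D(6)]
      = 7 × [1854 + 265]
      = 7 × 2119
      = 14,833

Answer: 14,833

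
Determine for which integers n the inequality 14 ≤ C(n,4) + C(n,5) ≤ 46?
6

Explanation: C(5,4)+C(5,5)=6; C(6,4)+C(6,5)=21; C(7,4)+C(7,5)=56. So valid n = 6.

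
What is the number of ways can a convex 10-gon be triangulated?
1,430

Explanation: Using the Catalan number formula: C_n = C(2n, n) / (n+1)
C_8 = C(16, 8) / (8+1)
     = 12870 / 9
     = 1,430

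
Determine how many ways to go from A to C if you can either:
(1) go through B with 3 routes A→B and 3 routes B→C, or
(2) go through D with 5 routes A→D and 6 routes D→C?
39

Reasoning: Route via B: 3×3=9. Route via D: 5×6=30. Total: 39.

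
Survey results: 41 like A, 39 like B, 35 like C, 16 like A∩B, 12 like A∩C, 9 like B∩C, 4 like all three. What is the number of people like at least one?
|A∪B∪C| = 41+39+35-16-12-9+4 = 82.

Answer: 82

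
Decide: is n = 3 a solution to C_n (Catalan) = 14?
No

Reasoning: C_3 = C(6,3)/(3+1) = 20/4 = 5, which does not equal 14.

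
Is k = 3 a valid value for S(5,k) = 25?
S(5,3) = 3·S(4,3) + S(4,2) = 3·6 + 7 = 25, which equals 25.

Answer: Yes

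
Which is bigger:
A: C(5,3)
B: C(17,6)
B

Working:
A=C(5,3)=10, B=C(17,6)=12,376.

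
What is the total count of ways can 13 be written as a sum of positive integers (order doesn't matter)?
101

Working:
Pentagonal recurrence p(n) = p(n−1) + p(n−2) − p(n−5) − p(n−7) + …: p(13) = p(12) + p(11) − p(8) − p(6) + p(1) = 77 + 56 − 22 − 11 + 1 = 101.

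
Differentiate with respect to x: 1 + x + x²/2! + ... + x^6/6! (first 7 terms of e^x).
1 + x + x²/2! + ... + x^5/5!

Reasoning: Differentiating term by term gives the first 6 terms of e^x.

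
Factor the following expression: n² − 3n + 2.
(n − 1)(n − 2)

Working:
Seek roots whose sum is 3 and product is 2: (1, 2). So n² − 3n + 2 = (n − 1)(n − 2).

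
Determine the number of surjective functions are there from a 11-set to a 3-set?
171,006

Reasoning: Onto functions = 3! × S(11,3)
First compute S(11,3) via recurrence:
Using the Stirling recurrence: S(n,k) = k·S(n-1,k) + S(n-1,k-1)
S(11,3) = 3·S(10,3) + S(10,2)
         = 3·9330 + 511
         = 27990 + 511
         = 28,501
Then: 6 × 28501 = 171,006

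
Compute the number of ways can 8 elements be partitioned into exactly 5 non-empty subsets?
This equals S(8,5), the Stirling number of the 2nd kind.
Using the Stirling recurrence: S(n,k) = k·S(n-1,k) + S(n-1,k-1)
S(8,5) = 5·S(7,5) + S(7,4)
         = 5·140 + 350
         = 700 + 350
         = 1,050
Final answer: 1,050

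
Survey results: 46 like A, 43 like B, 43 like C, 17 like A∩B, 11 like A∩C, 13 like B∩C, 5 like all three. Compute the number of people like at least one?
96
|A∪B∪C| = 46+43+43-17-11-13+5 = 96.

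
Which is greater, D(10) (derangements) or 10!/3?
D(10)

Reasoning: D(10) = (10-1)·[D(9) + D(8)] = 9·[133,496 + 14,833] = 1,334,961; 10!/3 = 3,628,800/3 = 1,209,600.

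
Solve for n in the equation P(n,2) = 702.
27

Explanation: P(n,2) = n(n−1) is increasing in n; n(n−1) ≈ (n−0.5)^2 = 702 gives n ≈ 27.0. Check: P(25,2) = 600, P(26,2) = 650, P(27,2) = 702 ✓. So n = 27.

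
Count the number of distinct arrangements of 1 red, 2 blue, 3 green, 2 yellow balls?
Multinomial: 8!/(1! × 2! × 3! × 2!) = 1,680.
Final answer: 1,680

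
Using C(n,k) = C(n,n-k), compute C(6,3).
20
C(6,3) = C(6,3) = 20.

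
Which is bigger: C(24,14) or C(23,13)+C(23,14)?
By Pascal's identity: C(24,14) = C(23,13)+C(23,14) = 1,961,256. Equal.
Final answer: Equal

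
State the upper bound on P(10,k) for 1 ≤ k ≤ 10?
3,628,800

Solution: P(10,k) increases in k, so maximum at k = 10: 10! = 3,628,800.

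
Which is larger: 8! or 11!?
11!

Working:
8!=40,320, 11!=39,916,800. 11! > 8!.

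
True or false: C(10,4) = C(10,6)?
C(10,4) = C(10,10-4) by the symmetry property; both equal 210.
Final answer: True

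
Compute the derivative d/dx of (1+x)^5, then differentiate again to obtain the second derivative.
20(1+x)^3

Working:
First derivative: 5(1+x)^{4}. Second derivative: 5·4·(1+x)^{3} = 20(1+x)^{3}.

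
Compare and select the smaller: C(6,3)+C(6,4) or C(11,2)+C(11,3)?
C(6,3)+C(6,4)

Reasoning: First=35, Second=220.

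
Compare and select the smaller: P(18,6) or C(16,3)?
C(16,3)

Reasoning: P(18,6)=13,366,080, C(16,3)=560.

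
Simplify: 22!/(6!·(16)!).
74,613
This is C(22,6) = 74,613.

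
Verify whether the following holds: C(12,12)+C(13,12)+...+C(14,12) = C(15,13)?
True

Reasoning: Hockey stick identity gives Σ = C(15,13) = 105; RHS C(15,13) = 105.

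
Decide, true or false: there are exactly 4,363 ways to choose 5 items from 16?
False

C(16,5) = 4,368 ≠ 4363.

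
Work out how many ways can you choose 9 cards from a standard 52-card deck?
3,679,075,400

Solution: C(52,9) = 3,679,075,400.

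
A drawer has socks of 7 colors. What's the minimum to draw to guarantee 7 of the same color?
43

Working:
Worst case: 6 of each = 42. One more: 43.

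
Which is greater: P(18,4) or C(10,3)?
P(18,4)=73,440, C(10,3)=120.
Final answer: P(18,4)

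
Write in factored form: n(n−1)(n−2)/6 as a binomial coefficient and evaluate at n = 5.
n(n−1)(n−2)/6 = n!/(3!(n−3)!) = C(n,3). At n = 5: C(5,3) = 10.
Final answer: C(n,3); C(5,3) = 10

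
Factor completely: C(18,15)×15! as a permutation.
P(18,15)

Explanation: C(18,15)×15! = [18!/(15!(3)!)]×15! = 18!/(3)! = P(18,15) = 1,067,062,284,288,000.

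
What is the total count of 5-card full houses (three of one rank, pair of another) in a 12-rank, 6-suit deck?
39,600

Reasoning: Triple rank: 12. Triple suits: C(6,3)=20. Pair rank: 11. Pair suits: C(6,2)=15. Total: 39,600.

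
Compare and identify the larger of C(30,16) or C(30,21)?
C(30,16)

Solution: C(30,16)=145,422,675, C(30,21)=14,307,150.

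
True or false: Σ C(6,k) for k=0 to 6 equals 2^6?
True

Explanation: Binomial theorem: Σ C(6,k) = (1+1)^6 = 2^6 = 64; RHS 2^6 = 64.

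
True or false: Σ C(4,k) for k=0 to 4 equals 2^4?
True

Working:
Binomial theorem: Σ C(4,k) = (1+1)^4 = 2^4 = 16; RHS 2^4 = 16.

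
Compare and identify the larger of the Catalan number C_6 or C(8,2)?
C_6

Solution: C_6 = C(12,6)/(6+1) = 924/7 = 132; C(8,2) = 28.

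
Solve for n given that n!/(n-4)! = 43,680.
n!/(n-4)! = n×(n-1)×(n-2)×(n-3), a product of 4 consecutive integers ≈ (n−1.5)^4. 43,680^(1/4) + 1.5 ≈ 16.0; check n = 16: 16×15×14×13 = 43,680 ✓. So n = 16.
Final answer: 16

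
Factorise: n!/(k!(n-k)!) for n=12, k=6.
C(12,6) = 924

This is the binomial coefficient C(12,6) = 924.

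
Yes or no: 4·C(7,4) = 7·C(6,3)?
Absorption identity k·C(n,k) = n·C(n-1,k-1). LHS = 4·35 = 140; RHS = 7·20 = 140.

Answer: Yes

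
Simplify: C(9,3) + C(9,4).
210

Working:
By Pascal's identity: C(10,4) = 210.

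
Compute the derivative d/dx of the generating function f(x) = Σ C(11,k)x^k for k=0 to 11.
Σ k·C(11,k)x^(k-1) for k=1 to 11

Working:
Term-by-term differentiation gives Σ k·C(11,k)x^{k-1} for k=1 to 11.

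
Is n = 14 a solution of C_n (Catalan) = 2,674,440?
Yes

C_14 = C(28,14)/(14+1) = 40,116,600/15 = 2,674,440, which equals 2,674,440.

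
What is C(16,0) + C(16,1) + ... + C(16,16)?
65,536
Sum of binomial coefficients = 2^16 = 65,536.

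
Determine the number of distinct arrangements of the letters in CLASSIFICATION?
Word has 14 letters (C=2, L=1, A=2, S=2, I=3, F=1, T=1, O=1, N=1). Arrangements: 14!/Π(k!) = 1,816,214,400.
Final answer: 1,816,214,400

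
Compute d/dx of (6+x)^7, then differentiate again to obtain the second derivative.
42(6+x)^5

Working:
First derivative: 7(6+x)^{6}. Second derivative: 7·6·(6+x)^{5} = 42(6+x)^{5}.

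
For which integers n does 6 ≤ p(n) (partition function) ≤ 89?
5, 6, 7, 8, 9, 10, 11, 12
Tabulating p(n) via p(n) = p(n−1) + p(n−2) − p(n−5) − p(n−7) + …: p(4)=5; p(5)=7; p(6)=11; p(7)=15; p(8)=22; p(9)=30; p(10)=42; p(11)=56; p(12)=77; p(13)=101. So valid n = 5, 6, 7, 8, 9, 10, 11, 12.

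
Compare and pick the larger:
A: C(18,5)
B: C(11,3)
A

Solution: A=C(18,5)=8,568, B=C(11,3)=165.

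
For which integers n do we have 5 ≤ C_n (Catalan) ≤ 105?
3, 4, 5

Solution: C_2=2; C_3=5; C_4=14; C_5=42; C_6=132. So valid n = 3, 4, 5.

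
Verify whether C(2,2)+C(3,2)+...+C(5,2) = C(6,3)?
True

Solution: Hockey stick identity gives Σ = C(6,3) = 20; RHS C(6,3) = 20.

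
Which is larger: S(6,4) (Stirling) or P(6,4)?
P(6,4)

S(6,4) = 4·S(5,4) + S(5,3) = 4·10 + 25 = 65; P(6,4) = 360.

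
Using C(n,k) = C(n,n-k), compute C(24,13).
2,496,144

Explanation: C(24,13) = C(24,11) = 2,496,144.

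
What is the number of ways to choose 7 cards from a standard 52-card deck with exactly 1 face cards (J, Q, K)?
46,060,560

Reasoning: 12 face cards and 40 non-face cards: C(12,1) × C(40,6) = 12 × 3,838,380 = 46,060,560.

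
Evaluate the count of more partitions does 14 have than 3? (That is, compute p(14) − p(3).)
Pentagonal recurrence p(n) = p(n−1) + p(n−2) − p(n−5) − p(n−7) + …: p(14) = p(13) + p(12) − p(9) − p(7) + p(2) = 101 + 77 − 30 − 15 + 2 = 135.
p(3) = p(2) + p(1) = 2 + 1 = 3.
Difference = 135 − 3 = 132.

Answer: 132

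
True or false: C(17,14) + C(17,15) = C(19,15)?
Pascal's identity gives C(18,15) = 816, whereas C(19,15) = 3,876.
Final answer: False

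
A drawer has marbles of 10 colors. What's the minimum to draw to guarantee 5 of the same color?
41
Worst case: 4 of each = 40. One more: 41.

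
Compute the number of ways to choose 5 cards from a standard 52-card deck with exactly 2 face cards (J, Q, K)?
652,080

Solution: 12 face cards and 40 non-face cards: C(12,2) × C(40,3) = 66 × 9,880 = 652,080.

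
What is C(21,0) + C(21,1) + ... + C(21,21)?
Sum of binomial coefficients = 2^21 = 2,097,152.

Answer: 2,097,152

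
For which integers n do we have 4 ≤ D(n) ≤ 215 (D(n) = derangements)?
4, 5

Explanation: Using D(n) = (n−1)[D(n−1) + D(n−2)] with D(1)=0, D(2)=1: D(3)=2; D(4)=9; D(5)=44; D(6)=265. So valid n = 4, 5.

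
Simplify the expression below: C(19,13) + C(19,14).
38,760

Working:
By Pascal's identity: C(20,14) = 38,760.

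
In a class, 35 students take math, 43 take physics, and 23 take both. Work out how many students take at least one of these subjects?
55

Working:
|A∪B| = |A|+|B|-|A∩B| = 35+43-23 = 55.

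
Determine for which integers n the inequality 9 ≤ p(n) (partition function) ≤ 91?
6, 7, 8, 9, 10, 11, 12

Reasoning: Tabulating p(n) via p(n) = p(n−1) + p(n−2) − p(n−5) − p(n−7) + …: p(5)=7; p(6)=11; p(7)=15; p(8)=22; p(9)=30; p(10)=42; p(11)=56; p(12)=77; p(13)=101. So valid n = 6, 7, 8, 9, 10, 11, 12.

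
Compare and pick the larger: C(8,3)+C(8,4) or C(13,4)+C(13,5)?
C(13,4)+C(13,5)

Explanation: First=126, Second=2,002.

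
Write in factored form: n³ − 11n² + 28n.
n(n − 4)(n − 7)

Solution: n³ − 11n² + 28n = n(n² − 11n + 28) = n(n − 4)(n − 7).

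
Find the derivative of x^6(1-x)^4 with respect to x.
Product rule: 6x^{5}(1-x)^{4} + x^6·(-4)(1-x)^{3}.
Final answer: 6x^5(1-x)^4 - 4x^6(1-x)^3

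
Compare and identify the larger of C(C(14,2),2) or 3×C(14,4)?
C(C(14,2),2)
C(C(14,2),2)=4,095, 3×C(14,4)=3,003.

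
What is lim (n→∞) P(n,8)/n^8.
1
P(n,8) = n(n-1)···(n-7) ≈ n^8 for large n. Limit = 1.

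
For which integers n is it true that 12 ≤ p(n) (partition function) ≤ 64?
7, 8, 9, 10, 11
Tabulating p(n) via p(n) = p(n−1) + p(n−2) − p(n−5) − p(n−7) + …: p(6)=11; p(7)=15; p(8)=22; p(9)=30; p(10)=42; p(11)=56; p(12)=77. So valid n = 7, 8, 9, 10, 11.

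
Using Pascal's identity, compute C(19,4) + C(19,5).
15,504

Reasoning: C(19,4) + C(19,5) = C(20,5) = 15,504.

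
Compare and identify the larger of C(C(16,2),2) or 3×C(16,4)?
C(C(16,2),2)=7,140, 3×C(16,4)=5,460.

Answer: C(C(16,2),2)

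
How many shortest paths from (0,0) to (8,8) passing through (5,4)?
To (5,4): C(9,5)=126. From there: C(7,3)=35. Total: 4,410.

Answer: 4,410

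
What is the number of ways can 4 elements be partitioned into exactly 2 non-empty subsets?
7

Reasoning: This equals S(4,2), the Stirling number of the 2nd kind.
Using the Stirling recurrence: S(n,k) = k·S(n-1,k) + S(n-1,k-1)
S(4,2) = 2·S(3,2) + S(3,1)
         = 2·3 + 1
         = 6 + 1
         = 7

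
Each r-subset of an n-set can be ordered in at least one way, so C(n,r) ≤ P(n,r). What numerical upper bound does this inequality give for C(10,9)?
3,628,800

Reasoning: P(10,9) = 10·9·8·7·6·5·4·3·2 = 3,628,800, so C(10,9) ≤ 3,628,800. (The bound is loose by a factor of 9! = 362,880: C(10,9) = 3,628,800/362,880 = 10.)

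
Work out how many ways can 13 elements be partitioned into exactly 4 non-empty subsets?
2,532,530
This equals S(13,4), the Stirling number of the 2nd kind.
Using the Stirling recurrence: S(n,k) = k·S(n-1,k) + S(n-1,k-1)
S(13,4) = 4·S(12,4) + S(12,3)
         = 4·611501 + 86526
         = 2446004 + 86526
         = 2,532,530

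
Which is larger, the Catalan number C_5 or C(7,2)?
C_5 = C(10,5)/(5+1) = 252/6 = 42; C(7,2) = 21.
Final answer: C_5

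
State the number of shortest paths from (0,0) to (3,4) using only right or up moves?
35

Reasoning: Choose 3 rights from 7 moves: C(7,3) = 35.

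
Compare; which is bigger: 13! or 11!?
13!=6,227,020,800, 11!=39,916,800. 13! > 11!.

Answer: 13!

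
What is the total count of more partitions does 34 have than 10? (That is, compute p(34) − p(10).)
12,268

Pentagonal recurrence p(n) = p(n−1) + p(n−2) − p(n−5) − p(n−7) + …: p(34) = p(33) + p(32) − p(29) − p(27) + p(22) + p(19) − p(12) − p(8) = 10,143 + 8,349 − 4,565 − 3,010 + 1,002 + 490 − 77 − 22 = 12,310.
p(10) = p(9) + p(8) − p(5) − p(3) = 30 + 22 − 7 − 3 = 42.
Difference = 12,310 − 42 = 12,268.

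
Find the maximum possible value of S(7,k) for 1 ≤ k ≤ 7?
350

Row S(7,k) for k = 1..7 (via S(n,k) = k·S(n−1,k) + S(n−1,k−1)): 1, 63, 301, 350, 140, 21, 1. The row is unimodal; maximum at k = 4: 350.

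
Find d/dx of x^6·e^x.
(6x^5 + x^6)e^x

Solution: Product rule: d/dx[x^6]·e^x + x^6·d/dx[e^x] = 6x^{5}e^x + x^6e^x.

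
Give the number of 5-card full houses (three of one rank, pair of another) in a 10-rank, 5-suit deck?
9,000

Solution: Triple rank: 10. Triple suits: C(5,3)=10. Pair rank: 9. Pair suits: C(5,2)=10. Total: 9,000.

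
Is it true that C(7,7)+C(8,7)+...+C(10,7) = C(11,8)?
True

Working:
Hockey stick identity gives Σ = C(11,8) = 165; RHS C(11,8) = 165.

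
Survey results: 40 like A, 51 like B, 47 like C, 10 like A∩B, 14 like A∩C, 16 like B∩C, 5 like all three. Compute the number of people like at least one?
103

|A∪B∪C| = 40+51+47-10-14-16+5 = 103.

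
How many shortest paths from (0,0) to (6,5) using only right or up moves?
462
Choose 6 rights from 11 moves: C(11,6) = 462.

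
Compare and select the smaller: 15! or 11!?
11!

15!=1,307,674,368,000, 11!=39,916,800. 15! > 11!.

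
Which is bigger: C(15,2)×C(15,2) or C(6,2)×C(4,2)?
C(15,2)×C(15,2)=11,025, C(6,2)×C(4,2)=90.

Answer: C(15,2)×C(15,2)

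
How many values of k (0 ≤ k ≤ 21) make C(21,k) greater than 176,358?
6

Solution: Row 21 is unimodal and symmetric about k=21/2. C(21,7)=116,280 ≤ 176,358; C(21,8)=203,490 > 176,358; by symmetry C(21,k) > 176,358 for k = 8..13. That's 13 - 8 + 1 = 6 values.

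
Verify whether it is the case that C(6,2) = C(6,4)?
True

Explanation: Symmetry C(n,k) = C(n,n-k): C(6,2) = 15 and C(6,4) = 15. Both sides agree, so the statement holds.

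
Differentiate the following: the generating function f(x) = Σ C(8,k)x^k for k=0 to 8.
Σ k·C(8,k)x^(k-1) for k=1 to 8

Solution: Term-by-term differentiation gives Σ k·C(8,k)x^{k-1} for k=1 to 8.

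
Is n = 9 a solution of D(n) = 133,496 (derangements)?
Yes

Reasoning: D(9) = (9-1)·[D(8) + D(7)] = 8·[14,833 + 1,854] = 133,496, which equals 133,496.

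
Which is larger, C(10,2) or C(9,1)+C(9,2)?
Equal
By Pascal's identity: C(10,2) = C(9,1)+C(9,2) = 45. Equal.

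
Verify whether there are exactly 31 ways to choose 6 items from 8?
False

Explanation: C(8,6) = 28 ≠ 31.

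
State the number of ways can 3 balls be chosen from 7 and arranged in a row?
210

Explanation: P(7,3) = 7!/(7-3)! = 210.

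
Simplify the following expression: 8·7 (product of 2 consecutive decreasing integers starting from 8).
56

This is P(8,2) = 8!/(6)! = 56.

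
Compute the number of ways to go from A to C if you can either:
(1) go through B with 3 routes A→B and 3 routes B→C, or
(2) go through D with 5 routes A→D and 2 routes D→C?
19

Working:
Route via B: 3×3=9. Route via D: 5×2=10. Total: 19.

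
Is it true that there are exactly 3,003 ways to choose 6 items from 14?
True

C(14,6) = 3,003.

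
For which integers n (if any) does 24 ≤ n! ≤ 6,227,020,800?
4, 5, 6, 7, 8, 9, 10, 11, 12, 13

Explanation: n! is strictly increasing; 4! = 24 and 13! = 6,227,020,800, so valid n = 4, 5, 6, 7, 8, 9, 10, 11, 12, 13.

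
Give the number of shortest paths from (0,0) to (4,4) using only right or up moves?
Choose 4 rights from 8 moves: C(8,4) = 70.
Final answer: 70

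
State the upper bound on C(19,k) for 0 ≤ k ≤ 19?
92,378

Reasoning: Maximum at k = 9 or k = 10: C(19,9) = 92,378.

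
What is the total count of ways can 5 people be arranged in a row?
120

Working:
Arrangements of 5 distinct objects: 5! = 120.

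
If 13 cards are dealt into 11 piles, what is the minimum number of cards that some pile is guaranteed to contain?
2

Explanation: Pigeonhole: ⌈13/11⌉ = 2.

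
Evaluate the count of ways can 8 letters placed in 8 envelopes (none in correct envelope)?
14,833

Reasoning: Using D(n) = (n-1)[D(n-1) + D(n-2)]:
D(8) = (8-1) × [D(7) + D(6)]
      = 7 × [1854 + 265]
      = 7 × 2119
      = 14,833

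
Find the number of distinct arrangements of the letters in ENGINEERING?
277,200

Word has 11 letters (E=3, N=3, G=2, I=2, R=1). Arrangements: 11!/Π(k!) = 277,200.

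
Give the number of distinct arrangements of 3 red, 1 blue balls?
4

Solution: Multinomial: 4!/(3! × 1!) = 4.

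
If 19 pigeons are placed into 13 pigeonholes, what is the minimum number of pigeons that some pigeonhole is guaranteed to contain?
2

Pigeonhole: ⌈19/13⌉ = 2.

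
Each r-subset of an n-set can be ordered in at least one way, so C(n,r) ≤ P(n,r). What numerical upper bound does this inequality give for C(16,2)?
240

Working:
P(16,2) = 16·15 = 240, so C(16,2) ≤ 240. (The bound is loose by a factor of 2! = 2: C(16,2) = 240/2 = 120.)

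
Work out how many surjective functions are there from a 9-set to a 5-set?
834,120

Working:
Onto functions = 5! × S(9,5)
First compute S(9,5) via recurrence:
Using the Stirling recurrence: S(n,k) = k·S(n-1,k) + S(n-1,k-1)
S(9,5) = 5·S(8,5) + S(8,4)
         = 5·1050 + 1701
         = 5250 + 1701
         = 6,951
Then: 120 × 6951 = 834,120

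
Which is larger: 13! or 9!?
13!

Explanation: 13!=6,227,020,800, 9!=362,880. 13! > 9!.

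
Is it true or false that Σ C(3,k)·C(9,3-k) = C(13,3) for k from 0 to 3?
False

Explanation: Vandermonde's identity gives C(12,3) = 220; RHS C(13,3) = 286.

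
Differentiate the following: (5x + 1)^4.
20(5x + 1)^3

Reasoning: Chain rule: 4(5x+1)^{3} × 5 = 20(5x+1)^{3}.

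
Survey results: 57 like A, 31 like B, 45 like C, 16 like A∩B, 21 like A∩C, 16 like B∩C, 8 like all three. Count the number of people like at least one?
88

Explanation: |A∪B∪C| = 57+31+45-16-21-16+8 = 88.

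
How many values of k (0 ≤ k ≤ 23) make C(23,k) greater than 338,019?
8

Working:
Row 23 is unimodal and symmetric about k=23/2. C(23,7)=245,157 ≤ 338,019; C(23,8)=490,314 > 338,019; by symmetry C(23,k) > 338,019 for k = 8..15. That's 15 - 8 + 1 = 8 values.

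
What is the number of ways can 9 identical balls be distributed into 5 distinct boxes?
715

Reasoning: C(9+5-1, 5-1) = C(13, 4) = 715.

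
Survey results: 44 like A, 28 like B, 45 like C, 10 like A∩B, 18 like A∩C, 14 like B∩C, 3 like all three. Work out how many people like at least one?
78

|A∪B∪C| = 44+28+45-10-18-14+3 = 78.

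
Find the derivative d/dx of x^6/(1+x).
(6x^5(1+x) - x^6)/(1+x)²

Working:
Quotient rule: [6x^{5}(1+x) - x^6]/(1+x)².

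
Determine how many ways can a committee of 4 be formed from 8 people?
70
C(8,4) = 8! / (4! × (8-4)!)
         = 8! / (4! × 4!)
         = 70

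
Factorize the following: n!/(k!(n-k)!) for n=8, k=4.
C(8,4) = 70
This is the binomial coefficient C(8,4) = 70.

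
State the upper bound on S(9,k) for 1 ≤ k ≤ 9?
7,770

Row S(9,k) for k = 1..9 (via S(n,k) = k·S(n−1,k) + S(n−1,k−1)): 1, 255, 3,025, 7,770, 6,951, 2,646, 462, 36, 1. The row is unimodal; maximum at k = 4: 7,770.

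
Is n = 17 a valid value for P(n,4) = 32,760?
No

P(17,4) = 17·16·15·14 = 57,120, which does not equal 32,760.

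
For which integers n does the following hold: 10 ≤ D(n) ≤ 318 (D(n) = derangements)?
5, 6

Explanation: Using D(n) = (n−1)[D(n−1) + D(n−2)] with D(1)=0, D(2)=1: D(4)=9; D(5)=44; D(6)=265; D(7)=1,854. So valid n = 5, 6.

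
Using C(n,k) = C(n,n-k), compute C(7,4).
C(7,4) = C(7,3) = 35.
Final answer: 35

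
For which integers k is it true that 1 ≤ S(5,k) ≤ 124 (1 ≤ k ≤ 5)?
1, 2, 3, 4, 5

Explanation: S(5,1)=1; S(5,2)=15; S(5,3)=25; S(5,4)=10; S(5,5)=1. So valid k = 1, 2, 3, 4, 5.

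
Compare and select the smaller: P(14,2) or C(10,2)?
C(10,2)

Solution: P(14,2)=182, C(10,2)=45.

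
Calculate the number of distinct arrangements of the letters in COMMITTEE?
45,360
Word has 9 letters (C=1, O=1, M=2, I=1, T=2, E=2). Arrangements: 9!/Π(k!) = 45,360.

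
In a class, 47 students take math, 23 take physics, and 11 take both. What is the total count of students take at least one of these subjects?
59

Working:
|A∪B| = |A|+|B|-|A∩B| = 47+23-11 = 59.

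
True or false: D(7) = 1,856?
False

Derangements of 7 elements: D(7) = (7-1)·[D(6) + D(5)] = 6·[265 + 44] = 1,854.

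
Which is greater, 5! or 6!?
6!

Working:
5!=120, 6!=720. 6! > 5!.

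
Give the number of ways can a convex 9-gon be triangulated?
429

Reasoning: Using the Catalan number formula: C_n = C(2n, n) / (n+1)
C_7 = C(14, 7) / (7+1)
     = 3432 / 8
     = 429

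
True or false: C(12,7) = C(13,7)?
False

Reasoning: LHS = C(12,7) = 792; RHS = C(13,7) = 1,716. 792 ≠ 1,716, so the statement does not hold.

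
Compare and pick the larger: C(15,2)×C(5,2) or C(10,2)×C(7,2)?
C(15,2)×C(5,2)

Working:
C(15,2)×C(5,2)=1,050, C(10,2)×C(7,2)=945.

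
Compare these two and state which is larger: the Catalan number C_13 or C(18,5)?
C_13
C_13 = C(26,13)/(13+1) = 10,400,600/14 = 742,900; C(18,5) = 8,568.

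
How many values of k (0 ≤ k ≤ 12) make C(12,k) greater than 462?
5

Explanation: Row 12 is unimodal and symmetric about k=12/2. C(12,3)=220 ≤ 462; C(12,4)=495 > 462; by symmetry C(12,k) > 462 for k = 4..8. That's 8 - 4 + 1 = 5 values.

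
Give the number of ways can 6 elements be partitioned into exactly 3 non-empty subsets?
90

This equals S(6,3), the Stirling number of the 2nd kind.
Using the Stirling recurrence: S(n,k) = k·S(n-1,k) + S(n-1,k-1)
S(6,3) = 3·S(5,3) + S(5,2)
         = 3·25 + 15
         = 75 + 15
         = 90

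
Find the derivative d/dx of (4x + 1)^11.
44(4x + 1)^10

Solution: Chain rule: 11(4x+1)^{10} × 4 = 44(4x+1)^{10}.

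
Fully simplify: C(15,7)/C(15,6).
9/7

Explanation: C(n,k+1)/C(n,k) = (n−k)/(k+1). Here (15−6)/(6+1) = 9/7 = 9/7.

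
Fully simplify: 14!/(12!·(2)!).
91

Working:
This is C(14,12) = 91.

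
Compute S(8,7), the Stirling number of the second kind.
28

Using the Stirling recurrence: S(n,k) = k·S(n-1,k) + S(n-1,k-1)
S(8,7) = 7·S(7,7) + S(7,6)
         = 7·1 + 21
         = 7 + 21
         = 28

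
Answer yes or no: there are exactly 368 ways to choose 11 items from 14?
C(14,11) = 364 ≠ 368.

Answer: No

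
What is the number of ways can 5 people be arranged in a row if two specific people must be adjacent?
Treat pair as unit: (5-1)! arrangements × 2 internal orders = 48.

Answer: 48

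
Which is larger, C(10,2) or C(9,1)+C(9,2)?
Equal

Explanation: By Pascal's identity: C(10,2) = C(9,1)+C(9,2) = 45. Equal.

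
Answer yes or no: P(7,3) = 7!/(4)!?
Yes

Solution: Permutation formula P(n,k) = n!/(n-k)!: 7!/4! = 5,040/24 = 210 = P(7,3). The statement holds.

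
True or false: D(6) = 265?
Derangements of 6 elements: D(6) = (6-1)·[D(5) + D(4)] = 5·[44 + 9] = 265.

Answer: True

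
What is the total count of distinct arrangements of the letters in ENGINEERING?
277,200

Solution: Word has 11 letters (E=3, N=3, G=2, I=2, R=1). Arrangements: 11!/Π(k!) = 277,200.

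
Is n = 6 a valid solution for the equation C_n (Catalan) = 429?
No

Working:
C_6 = C(12,6)/(6+1) = 924/7 = 132, which does not equal 429.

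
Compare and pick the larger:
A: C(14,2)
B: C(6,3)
A=C(14,2)=91, B=C(6,3)=20.
Final answer: A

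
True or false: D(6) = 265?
True

Explanation: Derangements of 6 elements: D(6) = (6-1)·[D(5) + D(4)] = 5·[44 + 9] = 265.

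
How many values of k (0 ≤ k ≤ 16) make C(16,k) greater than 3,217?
Row 16 is unimodal and symmetric about k=16/2. C(16,4)=1,820 ≤ 3,217; C(16,5)=4,368 > 3,217; by symmetry C(16,k) > 3,217 for k = 5..11. That's 11 - 5 + 1 = 7 values.
Final answer: 7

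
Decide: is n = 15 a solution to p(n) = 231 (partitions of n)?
Pentagonal recurrence p(n) = p(n−1) + p(n−2) − p(n−5) − p(n−7) + …: p(15) = p(14) + p(13) − p(10) − p(8) + p(3) + p(0) = 135 + 101 − 42 − 22 + 3 + 1 = 176, which does not equal 231.

Answer: No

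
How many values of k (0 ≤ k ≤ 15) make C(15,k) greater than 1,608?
6

Row 15 is unimodal and symmetric about k=15/2. C(15,4)=1,365 ≤ 1,608; C(15,5)=3,003 > 1,608; by symmetry C(15,k) > 1,608 for k = 5..10. That's 10 - 5 + 1 = 6 values.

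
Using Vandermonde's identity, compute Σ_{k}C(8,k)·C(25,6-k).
= C(8+25,6) = C(33,6) = 1,107,568.

Answer: 1,107,568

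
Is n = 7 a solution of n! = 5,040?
Yes

Working:
7! = 7·6! = 7·720 = 5,040, which equals 5,040.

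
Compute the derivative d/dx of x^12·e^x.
(12x^11 + x^12)e^x

Product rule: d/dx[x^12]·e^x + x^12·d/dx[e^x] = 12x^{11}e^x + x^12e^x.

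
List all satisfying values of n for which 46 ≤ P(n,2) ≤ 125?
P(7,2)=42; P(8,2)=56; P(9,2)=72; P(10,2)=90; P(11,2)=110; P(12,2)=132. So valid n = 8, 9, 10, 11.
Final answer: 8, 9, 10, 11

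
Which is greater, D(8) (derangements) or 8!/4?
D(8)

Explanation: D(8) = (8-1)·[D(7) + D(6)] = 7·[1,854 + 265] = 14,833; 8!/4 = 40,320/4 = 10,080.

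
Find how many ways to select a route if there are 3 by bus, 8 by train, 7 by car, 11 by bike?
29

Working:
By the addition principle: 3 + 8 + 7 + 11 = 29.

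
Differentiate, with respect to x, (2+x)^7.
7(2+x)^6

Solution: Using the power rule: d/dx (2+x)^7 = 7(2+x)^{6}.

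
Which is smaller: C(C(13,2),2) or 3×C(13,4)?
3×C(13,4)

Reasoning: C(C(13,2),2)=3,003, 3×C(13,4)=2,145.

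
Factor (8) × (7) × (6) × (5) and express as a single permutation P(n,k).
P(8,4) = 8!/(4)!

Explanation: Product of 4 consecutive descending integers starting at 8: P(8,4) = 8!/4! = 1,680.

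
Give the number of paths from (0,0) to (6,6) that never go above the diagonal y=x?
132

Solution: Counted by the Catalan number C_6: C_6 = C(12,6)/(6+1) = 924/7 = 132.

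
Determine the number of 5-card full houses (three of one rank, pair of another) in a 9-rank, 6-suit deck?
21,600

Explanation: Triple rank: 9. Triple suits: C(6,3)=20. Pair rank: 8. Pair suits: C(6,2)=15. Total: 21,600.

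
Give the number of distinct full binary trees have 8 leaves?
429

Reasoning: Using the Catalan number formula: C_n = C(2n, n) / (n+1)
C_7 = C(14, 7) / (7+1)
     = 3432 / 8
     = 429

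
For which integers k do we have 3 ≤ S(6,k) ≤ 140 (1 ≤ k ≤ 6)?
2, 3, 4, 5

Explanation: S(6,1)=1; S(6,2)=31; S(6,3)=90; S(6,4)=65; S(6,5)=15; S(6,6)=1. So valid k = 2, 3, 4, 5.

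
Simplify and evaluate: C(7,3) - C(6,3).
15

Working:
C(7,3) - C(6,3) = C(6,2) = 15.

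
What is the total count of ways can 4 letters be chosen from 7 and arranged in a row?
840

Reasoning: P(7,4) = 7!/(7-4)! = 840.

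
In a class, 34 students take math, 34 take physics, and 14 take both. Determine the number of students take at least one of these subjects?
54

Explanation: |A∪B| = |A|+|B|-|A∩B| = 34+34-14 = 54.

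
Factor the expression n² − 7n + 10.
Seek roots whose sum is 7 and product is 10: (2, 5). So n² − 7n + 10 = (n − 2)(n − 5).

Answer: (n − 2)(n − 5)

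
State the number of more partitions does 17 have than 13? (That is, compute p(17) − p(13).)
196

Reasoning: Pentagonal recurrence p(n) = p(n−1) + p(n−2) − p(n−5) − p(n−7) + …: p(17) = p(16) + p(15) − p(12) − p(10) + p(5) + p(2) = 231 + 176 − 77 − 42 + 7 + 2 = 297.
p(13) = p(12) + p(11) − p(8) − p(6) + p(1) = 77 + 56 − 22 − 11 + 1 = 101.
Difference = 297 − 101 = 196.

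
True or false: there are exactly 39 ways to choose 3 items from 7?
False

Working:
C(7,3) = 35 ≠ 39.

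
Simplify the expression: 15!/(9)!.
3,603,600

Reasoning: This equals 15×14×...×10 = 3,603,600.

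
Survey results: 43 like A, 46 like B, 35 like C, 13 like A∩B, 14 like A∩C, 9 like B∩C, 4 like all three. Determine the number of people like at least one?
|A∪B∪C| = 43+46+35-13-14-9+4 = 92.
Final answer: 92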